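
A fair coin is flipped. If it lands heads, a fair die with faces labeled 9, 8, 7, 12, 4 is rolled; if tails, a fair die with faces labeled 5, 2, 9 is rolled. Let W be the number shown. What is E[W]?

E[W | heads] = (9+8+7+12+4)/5 = 8.
E[W | tails] = (5+2+9)/3 = 16/3.
E[W] = (1/2)·(8) + (1/2)·(16/3) = 20/3.

20/3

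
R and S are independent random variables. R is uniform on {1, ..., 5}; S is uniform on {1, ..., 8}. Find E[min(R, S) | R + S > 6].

P(R + S > 6) = 5/8.
Summing min(R,S)·P(x,y) over outcomes with R + S > 6 gives 39/20.
E[min(R, S) | R + S > 6] = (39/20) / (5/8) = 78/25.

78/25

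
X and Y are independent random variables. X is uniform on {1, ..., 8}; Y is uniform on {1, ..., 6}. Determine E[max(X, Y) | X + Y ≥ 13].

Outcomes with X + Y ≥ 13: (7,6), (8,5), (8,6), each with probability 1/48.
E[max(X, Y) | X + Y ≥ 13] = (7 + 8 + 8) / 3 = 23/3.

23/3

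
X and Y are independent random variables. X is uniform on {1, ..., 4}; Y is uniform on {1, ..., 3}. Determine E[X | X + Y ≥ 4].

26/9

Outcomes with X + Y ≥ 4: (1,3), (2,2), (2,3), (3,1), (3,2), (3,3), (4,1), (4,2), (4,3), each with probability 1/12.
E[X | X + Y ≥ 4] = (1 + 2 + 2 + 3 + 3 + 3 + 4 + 4 + 4) / 9 = 26/9.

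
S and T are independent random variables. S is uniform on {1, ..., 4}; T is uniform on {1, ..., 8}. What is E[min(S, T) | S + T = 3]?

Outcomes with S + T = 3: (1,2), (2,1), each with probability 1/32.
E[min(S, T) | S + T = 3] = (1 + 1) / 2 = 1.

1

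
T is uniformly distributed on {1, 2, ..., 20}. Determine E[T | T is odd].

10

Given T is odd, T is equally likely to be any of {1, 3, 5, 7, 9, 11, 13, 15, 17, 19}.
E[T | T is odd] = (1 + 3 + 5 + 7 + 9 + 11 + 13 + 15 + 17 + 19) / 10 = 10.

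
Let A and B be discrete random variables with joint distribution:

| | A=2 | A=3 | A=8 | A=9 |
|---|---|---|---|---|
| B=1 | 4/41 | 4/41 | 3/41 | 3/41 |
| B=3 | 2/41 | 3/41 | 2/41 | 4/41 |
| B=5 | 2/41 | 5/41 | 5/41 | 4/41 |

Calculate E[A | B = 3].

65/11

P(B = 3) = 11/41.
Σ A·P over the event = 2·(2/41) + 3·(3/41) + 8·(2/41) + 9·(4/41) = 65/41.
E[A | B = 3] = (65/41) / (11/41) = 65/11.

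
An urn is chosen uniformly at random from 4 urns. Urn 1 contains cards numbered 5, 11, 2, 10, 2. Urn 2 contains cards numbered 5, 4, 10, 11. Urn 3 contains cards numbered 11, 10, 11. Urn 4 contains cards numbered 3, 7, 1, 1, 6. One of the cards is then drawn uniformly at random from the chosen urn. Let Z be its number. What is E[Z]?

E[Z | urn 1] = (5+11+2+10+2)/5 = 6.
E[Z | urn 2] = (5+4+10+11)/4 = 15/2.
E[Z | urn 3] = (11+10+11)/3 = 32/3.
E[Z | urn 4] = (3+7+1+1+6)/5 = 18/5.
By the law of total expectation,
E[Z] = (1/4)·(6) + (1/4)·(15/2) + (1/4)·(32/3) + (1/4)·(18/5) = 833/120.

833/120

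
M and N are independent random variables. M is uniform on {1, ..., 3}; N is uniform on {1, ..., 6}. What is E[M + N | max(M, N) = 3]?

Outcomes with max(M, N) = 3: (1,3), (2,3), (3,1), (3,2), (3,3), each with probability 1/18.
E[M + N | max(M, N) = 3] = (4 + 5 + 4 + 5 + 6) / 5 = 24/5.

24/5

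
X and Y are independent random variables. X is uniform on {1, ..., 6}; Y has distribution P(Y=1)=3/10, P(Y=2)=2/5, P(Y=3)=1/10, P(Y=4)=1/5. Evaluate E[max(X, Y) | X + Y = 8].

37/7

P(X + Y = 8) = 7/60.
Summing max(X,Y)·P(x,y) over outcomes with X + Y = 8 gives 37/60.
E[max(X, Y) | X + Y = 8] = (37/60) / (7/60) = 37/7.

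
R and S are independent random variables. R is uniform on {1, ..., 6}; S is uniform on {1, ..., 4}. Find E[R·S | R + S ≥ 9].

62/3

Outcomes with R + S ≥ 9: (5,4), (6,3), (6,4), each with probability 1/24.
E[R·S | R + S ≥ 9] = (20 + 18 + 24) / 3 = 62/3.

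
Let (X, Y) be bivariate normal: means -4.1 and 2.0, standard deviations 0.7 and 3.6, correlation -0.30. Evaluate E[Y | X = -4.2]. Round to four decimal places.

2.1543

For a bivariate normal, E[Y | X=x] = μ_Y + ρ·(σ_Y/σ_X)·(x − μ_X).
E[Y | X=-4.2] = 2.0 + (-0.30)·(3.6/0.7)·(-4.2 − (-4.1)) = 2.0 + (-1.5429)·(-0.1) = 2.1543.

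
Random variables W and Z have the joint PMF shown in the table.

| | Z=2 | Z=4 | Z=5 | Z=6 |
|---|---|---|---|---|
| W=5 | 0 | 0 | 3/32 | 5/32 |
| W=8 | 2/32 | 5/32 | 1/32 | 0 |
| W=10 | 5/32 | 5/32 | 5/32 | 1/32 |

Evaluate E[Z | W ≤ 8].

P(W ≤ 8) = 1/2.
Σ Z·P over the event = 5·(3/32) + 6·(5/32) + 2·(2/32) + 4·(5/32) + 5·(1/32) = 37/16.
E[Z | W ≤ 8] = (37/16) / (1/2) = 37/8.

37/8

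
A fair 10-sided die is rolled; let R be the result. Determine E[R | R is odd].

5

Given R is odd, R is equally likely to be any of {1, 3, 5, 7, 9}.
E[R | R is odd] = (1 + 3 + 5 + 7 + 9) / 5 = 5.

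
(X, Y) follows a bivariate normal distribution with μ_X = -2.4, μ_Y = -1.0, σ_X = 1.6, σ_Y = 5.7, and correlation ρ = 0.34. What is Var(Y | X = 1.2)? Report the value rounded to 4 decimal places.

For a bivariate normal, Var(Y | X=x) = σ_Y²(1 − ρ²).
Var(Y | X=1.2) = (5.7)²·(1 − (0.34)²) = 32.49·0.8844 = 28.7342.

28.7342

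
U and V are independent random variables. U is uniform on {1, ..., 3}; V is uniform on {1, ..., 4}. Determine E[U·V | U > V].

11/3

P(U > V) = 1/4.
Summing UV·P(x,y) over outcomes with U > V gives 11/12.
E[U·V | U > V] = (11/12) / (1/4) = 11/3.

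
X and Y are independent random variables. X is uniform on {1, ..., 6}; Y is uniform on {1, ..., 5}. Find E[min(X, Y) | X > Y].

P(X > Y) = 1/2.
Summing min(X,Y)·P(x,y) over outcomes with X > Y gives 7/6.
E[min(X, Y) | X > Y] = (7/6) / (1/2) = 7/3.

7/3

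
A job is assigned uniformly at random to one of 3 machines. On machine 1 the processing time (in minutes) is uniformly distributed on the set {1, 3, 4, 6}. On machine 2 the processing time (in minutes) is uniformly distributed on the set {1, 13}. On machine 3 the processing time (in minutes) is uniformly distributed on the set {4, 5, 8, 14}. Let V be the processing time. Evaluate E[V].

E[V | machine 1] = (1+3+4+6)/4 = 7/2.
E[V | machine 2] = (1+13)/2 = 7.
E[V | machine 3] = (4+5+8+14)/4 = 31/4.
By the law of total expectation,
E[V] = (1/3)·(7/2) + (1/3)·(7) + (1/3)·(31/4) = 73/12.

73/12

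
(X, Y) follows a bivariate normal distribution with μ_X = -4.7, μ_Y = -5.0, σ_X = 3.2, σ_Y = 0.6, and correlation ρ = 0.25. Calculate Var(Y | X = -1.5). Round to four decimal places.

0.3375

The conditional variance in a bivariate normal is σ_Y²(1 − ρ²), independent of x.
Var(Y | X=-1.5) = (0.6)²·(1 − (0.25)²) = 0.36·0.9375 = 0.3375.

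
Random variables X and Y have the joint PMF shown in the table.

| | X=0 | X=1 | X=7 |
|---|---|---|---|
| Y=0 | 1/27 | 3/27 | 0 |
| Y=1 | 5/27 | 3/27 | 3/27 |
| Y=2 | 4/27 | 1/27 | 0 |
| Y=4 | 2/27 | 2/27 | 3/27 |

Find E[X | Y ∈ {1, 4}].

47/18

P(Y ∈ {1, 4}) = 2/3.
Σ X·P over the event = 0·(5/27) + 0·(2/27) + 1·(3/27) + 1·(2/27) + 7·(3/27) + 7·(3/27) = 47/27.
E[X | Y ∈ {1, 4}] = (47/27) / (2/3) = 47/18.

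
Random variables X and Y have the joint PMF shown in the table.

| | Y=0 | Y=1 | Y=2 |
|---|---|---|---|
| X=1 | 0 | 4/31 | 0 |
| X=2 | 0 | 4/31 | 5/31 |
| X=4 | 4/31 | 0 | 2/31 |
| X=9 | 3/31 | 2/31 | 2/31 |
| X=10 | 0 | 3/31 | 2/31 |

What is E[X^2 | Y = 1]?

P(Y = 1) = 13/31.
Σ X^2·P over the event = 1·(4/31) + 4·(4/31) + 81·(2/31) + 100·(3/31) = 482/31.
E[X^2 | Y = 1] = (482/31) / (13/31) = 482/13.

482/13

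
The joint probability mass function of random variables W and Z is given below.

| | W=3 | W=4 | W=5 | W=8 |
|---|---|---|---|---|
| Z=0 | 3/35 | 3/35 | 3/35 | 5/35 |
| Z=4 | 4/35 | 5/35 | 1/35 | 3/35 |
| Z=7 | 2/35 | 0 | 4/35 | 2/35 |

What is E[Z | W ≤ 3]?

P(W ≤ 3) = 9/35.
Summing Z·P(W=x,Z=y) over the conditioning event gives 6/7.
E[Z | W ≤ 3] = (6/7) / (9/35) = 10/3.

10/3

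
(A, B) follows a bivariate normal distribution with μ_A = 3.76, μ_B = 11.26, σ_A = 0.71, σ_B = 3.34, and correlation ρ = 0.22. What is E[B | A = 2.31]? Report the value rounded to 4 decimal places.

9.7594

For a bivariate normal, E[B | A=x] = μ_B + ρ·(σ_B/σ_A)·(x − μ_A).
E[B | A=2.31] = 11.26 + (0.22)·(3.34/0.71)·(2.31 − (3.76)) = 11.26 + (1.0349)·(-1.45) = 9.7594.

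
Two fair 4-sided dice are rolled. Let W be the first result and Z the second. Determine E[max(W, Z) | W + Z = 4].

8/3

Outcomes with W + Z = 4: (1,3), (2,2), (3,1), each with probability 1/16.
E[max(W, Z) | W + Z = 4] = (3 + 2 + 3) / 3 = 8/3.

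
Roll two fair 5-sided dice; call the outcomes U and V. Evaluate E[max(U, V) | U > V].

4

Outcomes with U > V: (2,1), (3,1), (3,2), (4,1), (4,2), (4,3), (5,1), (5,2), (5,3), (5,4), each with probability 1/25.
E[max(U, V) | U > V] = (2 + 3 + 3 + 4 + 4 + 4 + 5 + 5 + 5 + 5) / 10 = 4.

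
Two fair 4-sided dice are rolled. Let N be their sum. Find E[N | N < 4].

8/3

P(N < 4) = 3/16.
Σ over the event: 2·1/16 + 3·1/8 = 1/2.
E[N | N < 4] = (1/2) / (3/16) = 8/3.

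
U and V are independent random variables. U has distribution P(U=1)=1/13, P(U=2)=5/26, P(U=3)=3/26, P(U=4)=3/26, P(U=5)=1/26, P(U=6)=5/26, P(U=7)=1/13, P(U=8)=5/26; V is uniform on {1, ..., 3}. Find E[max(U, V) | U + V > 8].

89/12

P(U + V > 8) = 4/13.
Summing max(U,V)·P(x,y) over outcomes with U + V > 8 gives 89/39.
E[max(U, V) | U + V > 8] = (89/39) / (4/13) = 89/12.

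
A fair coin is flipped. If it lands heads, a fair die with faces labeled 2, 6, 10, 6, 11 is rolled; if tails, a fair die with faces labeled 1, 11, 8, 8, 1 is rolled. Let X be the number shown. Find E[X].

32/5

E[X | heads] = (2+6+10+6+11)/5 = 7.
E[X | tails] = (1+11+8+8+1)/5 = 29/5.
By the law of total expectation,
E[X] = (1/2)·(7) + (1/2)·(29/5) = 32/5.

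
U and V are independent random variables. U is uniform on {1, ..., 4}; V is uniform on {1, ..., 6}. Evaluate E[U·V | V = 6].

15

P(V = 6) = 1/6.
Summing UV·P(x,y) over outcomes with V = 6 gives 5/2.
E[U·V | V = 6] = (5/2) / (1/6) = 15.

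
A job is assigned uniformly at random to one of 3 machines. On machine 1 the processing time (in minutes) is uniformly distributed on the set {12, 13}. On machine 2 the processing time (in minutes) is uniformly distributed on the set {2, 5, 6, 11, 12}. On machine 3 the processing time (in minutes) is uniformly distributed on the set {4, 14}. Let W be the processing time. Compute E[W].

287/30

E[W | machine 1] = (12+13)/2 = 25/2.
E[W | machine 2] = (2+5+6+11+12)/5 = 36/5.
E[W | machine 3] = (4+14)/2 = 9.
E[W] = (1/3)·(25/2) + (1/3)·(36/5) + (1/3)·(9) = 287/30.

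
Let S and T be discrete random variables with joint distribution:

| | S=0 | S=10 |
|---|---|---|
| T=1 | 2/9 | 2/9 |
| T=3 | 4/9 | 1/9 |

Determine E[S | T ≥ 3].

2

P(T ≥ 3) = 5/9.
Σ S·P over the event = 0·(4/9) + 10·(1/9) = 10/9.
E[S | T ≥ 3] = (10/9) / (5/9) = 2.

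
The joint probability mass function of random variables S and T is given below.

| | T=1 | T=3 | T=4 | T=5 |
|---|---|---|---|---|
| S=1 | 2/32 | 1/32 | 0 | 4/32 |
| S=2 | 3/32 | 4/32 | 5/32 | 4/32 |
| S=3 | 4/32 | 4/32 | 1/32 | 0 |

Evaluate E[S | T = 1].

P(T = 1) = 9/32.
Σ S·P over the event = 1·(2/32) + 2·(3/32) + 3·(4/32) = 5/8.
E[S | T = 1] = (5/8) / (9/32) = 20/9.

20/9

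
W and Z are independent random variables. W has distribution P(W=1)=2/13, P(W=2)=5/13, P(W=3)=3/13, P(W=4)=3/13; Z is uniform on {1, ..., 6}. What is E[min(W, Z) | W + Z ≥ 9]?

P(W + Z ≥ 9) = 3/26.
Summing min(W,Z)·P(x,y) over outcomes with W + Z ≥ 9 gives 11/26.
E[min(W, Z) | W + Z ≥ 9] = (11/26) / (3/26) = 11/3.

11/3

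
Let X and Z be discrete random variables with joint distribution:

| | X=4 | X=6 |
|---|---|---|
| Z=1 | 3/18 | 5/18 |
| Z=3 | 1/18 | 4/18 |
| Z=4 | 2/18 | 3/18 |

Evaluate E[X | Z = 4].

26/5

P(Z = 4) = 5/18.
Summing X·P(X=x,Z=y) over the conditioning event gives 13/9.
E[X | Z = 4] = (13/9) / (5/18) = 26/5.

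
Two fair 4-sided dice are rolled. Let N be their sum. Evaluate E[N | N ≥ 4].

72/13

P(N ≥ 4) = 13/16.
Σ over the event: 4·3/16 + 5·1/4 + 6·3/16 + 7·1/8 + 8·1/16 = 9/2.
E[N | N ≥ 4] = (9/2) / (13/16) = 72/13.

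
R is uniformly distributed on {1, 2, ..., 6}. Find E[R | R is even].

Given R is even, R is equally likely to be any of {2, 4, 6}.
E[R | R is even] = (2 + 4 + 6) / 3 = 4.

4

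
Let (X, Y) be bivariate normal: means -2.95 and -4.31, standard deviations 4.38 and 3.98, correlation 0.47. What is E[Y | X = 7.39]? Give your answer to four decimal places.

0.1060

The regression of Y on X has slope ρ·σ_Y/σ_X and passes through (μ_X, μ_Y).
E[Y | X=7.39] = -4.31 + (0.47)·(3.98/4.38)·(7.39 − (-2.95)) = -4.31 + (0.42708)·(10.34) = 0.1060.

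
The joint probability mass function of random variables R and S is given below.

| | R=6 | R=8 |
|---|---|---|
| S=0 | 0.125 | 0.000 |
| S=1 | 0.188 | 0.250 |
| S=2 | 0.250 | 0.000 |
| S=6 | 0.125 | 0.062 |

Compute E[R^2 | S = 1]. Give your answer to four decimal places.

P(S = 1) = 0.438.
Σ R^2·P over the event = 36·(0.188) + 64·(0.250) = 22.768.
E[R^2 | S = 1] = (22.768) / (0.438) = 51.9817.

51.9817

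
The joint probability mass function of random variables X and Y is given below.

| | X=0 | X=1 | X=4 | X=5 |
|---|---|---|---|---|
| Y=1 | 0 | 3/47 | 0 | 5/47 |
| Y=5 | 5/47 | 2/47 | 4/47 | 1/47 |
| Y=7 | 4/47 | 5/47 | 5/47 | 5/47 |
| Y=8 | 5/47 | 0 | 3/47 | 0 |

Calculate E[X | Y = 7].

P(Y = 7) = 19/47.
Summing X·P(X=x,Y=y) over the conditioning event gives 50/47.
E[X | Y = 7] = (50/47) / (19/47) = 50/19.

50/19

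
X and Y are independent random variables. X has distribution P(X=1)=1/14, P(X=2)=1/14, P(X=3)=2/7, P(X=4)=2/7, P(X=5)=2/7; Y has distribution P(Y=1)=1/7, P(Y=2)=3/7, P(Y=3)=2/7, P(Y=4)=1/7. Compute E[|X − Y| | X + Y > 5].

P(X + Y > 5) = 65/98.
Summing |X−Y|·P(x,y) over outcomes with X + Y > 5 gives 55/49.
E[|X − Y| | X + Y > 5] = (55/49) / (65/98) = 22/13.

22/13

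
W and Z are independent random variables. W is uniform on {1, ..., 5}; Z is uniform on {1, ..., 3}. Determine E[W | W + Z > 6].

Outcomes with W + Z > 6: (4,3), (5,2), (5,3), each with probability 1/15.
E[W | W + Z > 6] = (4 + 5 + 5) / 3 = 14/3.

14/3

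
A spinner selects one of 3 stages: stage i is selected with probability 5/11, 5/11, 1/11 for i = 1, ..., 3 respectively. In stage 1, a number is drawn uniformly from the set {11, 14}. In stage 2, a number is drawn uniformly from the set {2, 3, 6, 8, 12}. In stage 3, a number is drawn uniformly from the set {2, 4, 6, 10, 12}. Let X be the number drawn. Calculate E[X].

E[X | stage 1] = (11+14)/2 = 25/2.
E[X | stage 2] = (2+3+6+8+12)/5 = 31/5.
E[X | stage 3] = (2+4+6+10+12)/5 = 34/5.
By the law of total expectation,
E[X] = (5/11)·(25/2) + (5/11)·(31/5) + (1/11)·(34/5) = 1003/110.

1003/110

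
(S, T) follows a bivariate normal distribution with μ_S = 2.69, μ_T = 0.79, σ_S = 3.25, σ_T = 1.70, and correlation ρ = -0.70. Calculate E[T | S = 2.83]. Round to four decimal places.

The regression of T on S has slope ρ·σ_T/σ_S and passes through (μ_S, μ_T).
E[T | S=2.83] = 0.79 + (-0.70)·(1.70/3.25)·(2.83 − (2.69)) = 0.79 + (-0.36615)·(0.14) = 0.7387.

0.7387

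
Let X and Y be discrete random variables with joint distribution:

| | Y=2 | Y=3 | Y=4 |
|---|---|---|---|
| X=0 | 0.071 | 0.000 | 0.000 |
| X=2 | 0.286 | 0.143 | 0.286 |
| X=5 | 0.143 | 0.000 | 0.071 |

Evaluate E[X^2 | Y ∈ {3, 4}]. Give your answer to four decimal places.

P(Y ∈ {3, 4}) = 0.500.
Σ X^2·P over the event = 4·(0.143) + 4·(0.286) + 25·(0.071) = 3.491.
E[X^2 | Y ∈ {3, 4}] = (3.491) / (0.500) = 6.9820.

6.9820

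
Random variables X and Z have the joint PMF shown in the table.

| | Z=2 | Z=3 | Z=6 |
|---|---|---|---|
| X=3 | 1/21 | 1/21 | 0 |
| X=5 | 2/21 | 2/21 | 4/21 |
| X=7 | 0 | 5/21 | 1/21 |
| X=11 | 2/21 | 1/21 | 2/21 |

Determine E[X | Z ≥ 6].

P(Z ≥ 6) = 1/3.
Σ X·P over the event = 5·(4/21) + 7·(1/21) + 11·(2/21) = 7/3.
E[X | Z ≥ 6] = (7/3) / (1/3) = 7.

7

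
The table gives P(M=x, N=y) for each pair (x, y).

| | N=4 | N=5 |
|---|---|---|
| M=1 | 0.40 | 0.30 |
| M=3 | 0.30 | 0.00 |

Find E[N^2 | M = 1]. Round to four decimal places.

P(M = 1) = 0.70.
Summing N^2·P(M=x,N=y) over the conditioning event gives 13.90.
E[N^2 | M = 1] = (13.90) / (0.70) = 19.8571.

19.8571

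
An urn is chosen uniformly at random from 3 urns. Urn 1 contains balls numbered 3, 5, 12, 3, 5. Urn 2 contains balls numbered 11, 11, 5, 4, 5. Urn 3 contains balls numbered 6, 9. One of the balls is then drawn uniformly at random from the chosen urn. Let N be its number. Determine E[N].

203/30

E[N | urn 1] = (3+5+12+3+5)/5 = 28/5.
E[N | urn 2] = (11+11+5+4+5)/5 = 36/5.
E[N | urn 3] = (6+9)/2 = 15/2.
E[N] = (1/3)·(28/5) + (1/3)·(36/5) + (1/3)·(15/2) = 203/30.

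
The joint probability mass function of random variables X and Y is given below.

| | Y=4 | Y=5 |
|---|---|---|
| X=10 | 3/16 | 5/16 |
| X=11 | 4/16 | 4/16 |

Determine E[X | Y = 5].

94/9

P(Y = 5) = 9/16.
Σ X·P over the event = 10·(5/16) + 11·(4/16) = 47/8.
E[X | Y = 5] = (47/8) / (9/16) = 94/9.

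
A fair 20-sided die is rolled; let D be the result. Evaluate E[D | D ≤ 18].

19/2

P(D ≤ 18) = 9/10.
E[D | D ≤ 18] = (171/20) / (9/10) = 19/2.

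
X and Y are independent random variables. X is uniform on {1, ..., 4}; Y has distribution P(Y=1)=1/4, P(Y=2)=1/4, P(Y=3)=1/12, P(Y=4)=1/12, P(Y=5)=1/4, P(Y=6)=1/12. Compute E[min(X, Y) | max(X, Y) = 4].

2

P(max(X, Y) = 4) = 11/48.
Summing min(X,Y)·P(x,y) over outcomes with max(X, Y) = 4 gives 11/24.
E[min(X, Y) | max(X, Y) = 4] = (11/24) / (11/48) = 2.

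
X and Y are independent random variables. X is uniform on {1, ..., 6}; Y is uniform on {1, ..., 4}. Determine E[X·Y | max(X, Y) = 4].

Outcomes with max(X, Y) = 4: (1,4), (2,4), (3,4), (4,1), (4,2), (4,3), (4,4), each with probability 1/24.
E[X·Y | max(X, Y) = 4] = (4 + 8 + 12 + 4 + 8 + 12 + 16) / 7 = 64/7.

64/7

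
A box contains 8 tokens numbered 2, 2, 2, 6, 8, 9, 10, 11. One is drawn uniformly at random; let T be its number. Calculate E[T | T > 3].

P(T > 3) = 5/8.
Σ over the event: 6·1/8 + 8·1/8 + 9·1/8 + 10·1/8 + 11·1/8 = 11/2.
E[T | T > 3] = (11/2) / (5/8) = 44/5.

44/5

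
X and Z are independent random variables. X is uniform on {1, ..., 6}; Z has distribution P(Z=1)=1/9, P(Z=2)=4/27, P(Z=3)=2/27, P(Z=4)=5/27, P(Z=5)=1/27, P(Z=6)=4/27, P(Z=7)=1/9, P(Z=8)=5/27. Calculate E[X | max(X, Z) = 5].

85/19

P(max(X, Z) = 5) = 19/162.
Summing X·P(x,y) over outcomes with max(X, Z) = 5 gives 85/162.
E[X | max(X, Z) = 5] = (85/162) / (19/162) = 85/19.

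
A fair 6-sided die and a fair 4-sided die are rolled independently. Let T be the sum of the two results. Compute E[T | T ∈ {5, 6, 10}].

6

P(T ∈ {5, 6, 10}) = 3/8.
Σ over the event: 5·1/6 + 6·1/6 + 10·1/24 = 9/4.
E[T | T ∈ {5, 6, 10}] = (9/4) / (3/8) = 6.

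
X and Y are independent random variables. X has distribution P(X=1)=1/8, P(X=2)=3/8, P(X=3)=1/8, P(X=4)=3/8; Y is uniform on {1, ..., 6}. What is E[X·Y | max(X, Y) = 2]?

P(max(X, Y) = 2) = 7/48.
Summing XY·P(x,y) over outcomes with max(X, Y) = 2 gives 5/12.
E[X·Y | max(X, Y) = 2] = (5/12) / (7/48) = 20/7.

20/7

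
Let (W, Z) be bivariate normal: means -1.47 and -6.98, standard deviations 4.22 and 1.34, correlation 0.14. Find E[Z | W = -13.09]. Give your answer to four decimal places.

The regression of Z on W has slope ρ·σ_Z/σ_W and passes through (μ_W, μ_Z).
E[Z | W=-13.09] = -6.98 + (0.14)·(1.34/4.22)·(-13.09 − (-1.47)) = -6.98 + (0.044455)·(-11.62) = -7.4966.

-7.4966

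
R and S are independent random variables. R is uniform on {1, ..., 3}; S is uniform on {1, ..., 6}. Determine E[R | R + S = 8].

Outcomes with R + S = 8: (2,6), (3,5), each with probability 1/18.
E[R | R + S = 8] = (2 + 3) / 2 = 5/2.

5/2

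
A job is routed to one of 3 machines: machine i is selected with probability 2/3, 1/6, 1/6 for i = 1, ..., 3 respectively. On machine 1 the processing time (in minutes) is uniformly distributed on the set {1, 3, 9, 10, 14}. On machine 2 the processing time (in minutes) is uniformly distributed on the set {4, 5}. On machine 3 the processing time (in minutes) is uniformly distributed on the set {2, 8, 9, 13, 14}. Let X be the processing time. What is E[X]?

E[X | machine 1] = (1+3+9+10+14)/5 = 37/5.
E[X | machine 2] = (4+5)/2 = 9/2.
E[X | machine 3] = (2+8+9+13+14)/5 = 46/5.
By the law of total expectation,
E[X] = (2/3)·(37/5) + (1/6)·(9/2) + (1/6)·(46/5) = 433/60.

433/60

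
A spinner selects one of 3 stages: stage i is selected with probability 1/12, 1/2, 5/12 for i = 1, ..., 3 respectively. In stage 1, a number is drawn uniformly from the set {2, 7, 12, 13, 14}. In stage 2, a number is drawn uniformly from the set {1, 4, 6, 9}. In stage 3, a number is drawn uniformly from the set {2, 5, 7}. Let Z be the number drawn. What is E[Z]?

236/45

E[Z | stage 1] = (2+7+12+13+14)/5 = 48/5.
E[Z | stage 2] = (1+4+6+9)/4 = 5.
E[Z | stage 3] = (2+5+7)/3 = 14/3.
E[Z] = (1/12)·(48/5) + (1/2)·(5) + (5/12)·(14/3) = 236/45.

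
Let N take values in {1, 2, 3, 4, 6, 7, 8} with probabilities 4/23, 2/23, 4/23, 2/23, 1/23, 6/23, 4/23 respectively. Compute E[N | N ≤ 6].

34/13

P(N ≤ 6) = 13/23.
Σ over the event: 1·4/23 + 2·2/23 + 3·4/23 + 4·2/23 + 6·1/23 = 34/23.
E[N | N ≤ 6] = (34/23) / (13/23) = 34/13.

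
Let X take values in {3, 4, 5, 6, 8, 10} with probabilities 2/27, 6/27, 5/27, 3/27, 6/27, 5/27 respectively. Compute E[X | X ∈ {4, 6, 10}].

46/7

P(X ∈ {4, 6, 10}) = 14/27.
Σ over the event: 4·2/9 + 6·1/9 + 10·5/27 = 92/27.
E[X | X ∈ {4, 6, 10}] = (92/27) / (14/27) = 46/7.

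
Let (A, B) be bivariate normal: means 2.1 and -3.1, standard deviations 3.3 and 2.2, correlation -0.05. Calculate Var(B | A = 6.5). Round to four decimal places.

Var(B | A=x) = (1 − ρ²)·σ_B².
Var(B | A=6.5) = (2.2)²·(1 − (-0.05)²) = 4.84·0.9975 = 4.8279.

4.8279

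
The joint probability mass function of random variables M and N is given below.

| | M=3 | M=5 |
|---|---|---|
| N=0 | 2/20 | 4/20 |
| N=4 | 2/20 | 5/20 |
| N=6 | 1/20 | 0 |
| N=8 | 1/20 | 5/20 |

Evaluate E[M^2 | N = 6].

P(N = 6) = 1/20.
Σ M^2·P over the event = 9·(1/20) = 9/20.
E[M^2 | N = 6] = (9/20) / (1/20) = 9.

9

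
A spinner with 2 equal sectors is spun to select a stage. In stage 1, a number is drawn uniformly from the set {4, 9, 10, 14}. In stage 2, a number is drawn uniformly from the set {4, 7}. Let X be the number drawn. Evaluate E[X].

E[X | stage 1] = (4+9+10+14)/4 = 37/4.
E[X | stage 2] = (4+7)/2 = 11/2.
By the law of total expectation,
E[X] = (1/2)·(37/4) + (1/2)·(11/2) = 59/8.

59/8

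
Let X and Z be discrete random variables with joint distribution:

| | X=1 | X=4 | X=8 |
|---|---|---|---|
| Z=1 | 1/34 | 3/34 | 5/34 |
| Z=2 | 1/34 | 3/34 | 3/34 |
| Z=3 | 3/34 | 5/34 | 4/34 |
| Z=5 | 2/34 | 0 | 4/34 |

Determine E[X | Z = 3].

55/12

P(Z = 3) = 6/17.
Summing X·P(X=x,Z=y) over the conditioning event gives 55/34.
E[X | Z = 3] = (55/34) / (6/17) = 55/12.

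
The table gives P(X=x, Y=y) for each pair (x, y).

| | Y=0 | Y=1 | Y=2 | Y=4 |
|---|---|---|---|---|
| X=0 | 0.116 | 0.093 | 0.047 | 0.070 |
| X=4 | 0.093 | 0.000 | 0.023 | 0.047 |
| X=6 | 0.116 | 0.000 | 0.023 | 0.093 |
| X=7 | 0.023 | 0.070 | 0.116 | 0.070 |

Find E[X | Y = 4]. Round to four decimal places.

4.4143

P(Y = 4) = 0.280.
Σ X·P over the event = 0·(0.070) + 4·(0.047) + 6·(0.093) + 7·(0.070) = 1.236.
E[X | Y = 4] = (1.236) / (0.280) = 4.4143.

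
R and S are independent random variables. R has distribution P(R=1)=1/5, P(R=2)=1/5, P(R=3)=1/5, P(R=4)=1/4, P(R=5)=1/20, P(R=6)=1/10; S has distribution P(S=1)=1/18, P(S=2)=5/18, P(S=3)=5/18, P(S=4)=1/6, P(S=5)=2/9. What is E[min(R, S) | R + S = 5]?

97/57

P(R + S = 5) = 19/120.
Summing min(R,S)·P(x,y) over outcomes with R + S = 5 gives 97/360.
E[min(R, S) | R + S = 5] = (97/360) / (19/120) = 97/57.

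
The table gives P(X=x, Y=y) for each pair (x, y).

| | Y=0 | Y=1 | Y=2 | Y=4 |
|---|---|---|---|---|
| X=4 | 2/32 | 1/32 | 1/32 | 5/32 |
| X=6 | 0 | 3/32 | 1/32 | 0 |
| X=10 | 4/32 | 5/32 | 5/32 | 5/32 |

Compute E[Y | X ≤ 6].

28/13

P(X ≤ 6) = 13/32.
Σ Y·P over the event = 0·(2/32) + 1·(1/32) + 2·(1/32) + 4·(5/32) + 1·(3/32) + 2·(1/32) = 7/8.
E[Y | X ≤ 6] = (7/8) / (13/32) = 28/13.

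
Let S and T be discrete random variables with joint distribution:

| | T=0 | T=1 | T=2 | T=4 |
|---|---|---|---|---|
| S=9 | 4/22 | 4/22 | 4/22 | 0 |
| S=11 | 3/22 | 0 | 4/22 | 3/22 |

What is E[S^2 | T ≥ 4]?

P(T ≥ 4) = 3/22.
Σ S^2·P over the event = 121·(3/22) = 33/2.
E[S^2 | T ≥ 4] = (33/2) / (3/22) = 121.

121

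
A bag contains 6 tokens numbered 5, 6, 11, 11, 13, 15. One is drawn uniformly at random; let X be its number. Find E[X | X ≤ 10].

11/2

P(X ≤ 10) = 1/3.
Σ over the event: 5·1/6 + 6·1/6 = 11/6.
E[X | X ≤ 10] = (11/6) / (1/3) = 11/2.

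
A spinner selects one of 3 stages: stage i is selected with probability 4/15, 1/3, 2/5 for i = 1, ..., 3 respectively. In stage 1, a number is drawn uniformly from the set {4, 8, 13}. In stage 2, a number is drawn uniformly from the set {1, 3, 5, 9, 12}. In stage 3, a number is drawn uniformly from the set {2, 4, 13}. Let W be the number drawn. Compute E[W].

E[W | stage 1] = (4+8+13)/3 = 25/3.
E[W | stage 2] = (1+3+5+9+12)/5 = 6.
E[W | stage 3] = (2+4+13)/3 = 19/3.
E[W] = (4/15)·(25/3) + (1/3)·(6) + (2/5)·(19/3) = 304/45.

304/45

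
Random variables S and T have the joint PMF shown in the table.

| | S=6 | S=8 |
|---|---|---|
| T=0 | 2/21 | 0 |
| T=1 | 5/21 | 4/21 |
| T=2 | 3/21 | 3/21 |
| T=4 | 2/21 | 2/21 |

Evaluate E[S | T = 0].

6

P(T = 0) = 2/21.
Σ S·P over the event = 6·(2/21) = 4/7.
E[S | T = 0] = (4/7) / (2/21) = 6.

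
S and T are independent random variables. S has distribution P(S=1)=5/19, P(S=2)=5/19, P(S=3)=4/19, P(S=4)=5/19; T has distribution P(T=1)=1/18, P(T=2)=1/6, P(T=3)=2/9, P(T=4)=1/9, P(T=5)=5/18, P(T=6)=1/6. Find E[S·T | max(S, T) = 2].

20/7

P(max(S, T) = 2) = 35/342.
Summing ST·P(x,y) over outcomes with max(S, T) = 2 gives 50/171.
E[S·T | max(S, T) = 2] = (50/171) / (35/342) = 20/7.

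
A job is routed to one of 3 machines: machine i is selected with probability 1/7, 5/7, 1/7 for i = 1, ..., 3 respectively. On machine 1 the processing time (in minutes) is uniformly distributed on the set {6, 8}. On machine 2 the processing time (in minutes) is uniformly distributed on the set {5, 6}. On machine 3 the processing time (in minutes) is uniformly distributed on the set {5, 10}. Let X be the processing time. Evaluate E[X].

E[X | machine 1] = (6+8)/2 = 7.
E[X | machine 2] = (5+6)/2 = 11/2.
E[X | machine 3] = (5+10)/2 = 15/2.
E[X] = (1/7)·(7) + (5/7)·(11/2) + (1/7)·(15/2) = 6.

6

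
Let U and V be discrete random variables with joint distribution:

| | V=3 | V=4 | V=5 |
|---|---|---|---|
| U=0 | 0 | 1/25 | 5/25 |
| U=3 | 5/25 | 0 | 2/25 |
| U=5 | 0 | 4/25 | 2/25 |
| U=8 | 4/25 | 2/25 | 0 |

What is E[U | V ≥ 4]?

P(V ≥ 4) = 16/25.
Σ U·P over the event = 0·(1/25) + 0·(5/25) + 3·(2/25) + 5·(4/25) + 5·(2/25) + 8·(2/25) = 52/25.
E[U | V ≥ 4] = (52/25) / (16/25) = 13/4.

13/4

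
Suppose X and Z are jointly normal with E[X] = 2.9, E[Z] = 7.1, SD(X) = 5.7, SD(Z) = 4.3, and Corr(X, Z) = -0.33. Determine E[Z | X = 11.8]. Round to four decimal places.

4.8844

For a bivariate normal, E[Z | X=x] = μ_Z + ρ·(σ_Z/σ_X)·(x − μ_X).
E[Z | X=11.8] = 7.1 + (-0.33)·(4.3/5.7)·(11.8 − (2.9)) = 7.1 + (-0.248947)·(8.9) = 4.8844.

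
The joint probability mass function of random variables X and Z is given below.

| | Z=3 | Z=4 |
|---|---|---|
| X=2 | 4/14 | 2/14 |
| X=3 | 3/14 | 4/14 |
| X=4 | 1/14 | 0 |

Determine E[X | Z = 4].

8/3

P(Z = 4) = 3/7.
Σ X·P over the event = 2·(2/14) + 3·(4/14) = 8/7.
E[X | Z = 4] = (8/7) / (3/7) = 8/3.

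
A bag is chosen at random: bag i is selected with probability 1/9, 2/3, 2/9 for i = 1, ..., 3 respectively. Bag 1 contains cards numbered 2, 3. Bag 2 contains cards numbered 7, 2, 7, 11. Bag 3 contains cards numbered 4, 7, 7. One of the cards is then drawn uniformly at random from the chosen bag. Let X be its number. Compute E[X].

55/9

E[X | bag 1] = (2+3)/2 = 5/2.
E[X | bag 2] = (7+2+7+11)/4 = 27/4.
E[X | bag 3] = (4+7+7)/3 = 6.
E[X] = (1/9)·(5/2) + (2/3)·(27/4) + (2/9)·(6) = 55/9.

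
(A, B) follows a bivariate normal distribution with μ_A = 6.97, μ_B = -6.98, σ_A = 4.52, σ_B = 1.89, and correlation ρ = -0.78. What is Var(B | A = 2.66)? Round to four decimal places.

For a bivariate normal, Var(B | A=x) = σ_B²(1 − ρ²).
Var(B | A=2.66) = (1.89)²·(1 − (-0.78)²) = 3.5721·0.3916 = 1.3988.

1.3988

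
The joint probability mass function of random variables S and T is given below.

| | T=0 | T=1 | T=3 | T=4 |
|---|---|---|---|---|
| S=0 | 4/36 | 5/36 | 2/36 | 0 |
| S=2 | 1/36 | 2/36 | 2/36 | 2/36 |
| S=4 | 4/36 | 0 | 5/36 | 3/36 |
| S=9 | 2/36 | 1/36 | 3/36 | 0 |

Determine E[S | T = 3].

17/4

P(T = 3) = 1/3.
Σ S·P over the event = 0·(2/36) + 2·(2/36) + 4·(5/36) + 9·(3/36) = 17/12.
E[S | T = 3] = (17/12) / (1/3) = 17/4.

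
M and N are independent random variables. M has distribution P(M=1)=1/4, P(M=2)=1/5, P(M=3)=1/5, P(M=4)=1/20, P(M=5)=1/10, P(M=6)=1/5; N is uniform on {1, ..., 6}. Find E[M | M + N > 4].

335/93

P(M + N > 4) = 31/40.
Summing M·P(x,y) over outcomes with M + N > 4 gives 67/24.
E[M | M + N > 4] = (67/24) / (31/40) = 335/93.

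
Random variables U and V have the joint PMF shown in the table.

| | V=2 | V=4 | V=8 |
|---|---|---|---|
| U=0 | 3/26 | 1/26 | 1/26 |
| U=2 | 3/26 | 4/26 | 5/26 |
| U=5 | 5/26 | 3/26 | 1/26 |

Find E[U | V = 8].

15/7

P(V = 8) = 7/26.
Σ U·P over the event = 0·(1/26) + 2·(5/26) + 5·(1/26) = 15/26.
E[U | V = 8] = (15/26) / (7/26) = 15/7.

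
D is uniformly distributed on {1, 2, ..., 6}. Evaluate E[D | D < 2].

Given D < 2, D is equally likely to be any of {1}.
E[D | D < 2] = (1) / 1 = 1.

1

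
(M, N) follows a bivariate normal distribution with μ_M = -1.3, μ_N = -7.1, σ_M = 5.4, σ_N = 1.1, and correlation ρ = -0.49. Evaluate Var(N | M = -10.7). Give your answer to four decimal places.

0.9195

For a bivariate normal, Var(N | M=x) = σ_N²(1 − ρ²).
Var(N | M=-10.7) = (1.1)²·(1 − (-0.49)²) = 1.21·0.7599 = 0.9195.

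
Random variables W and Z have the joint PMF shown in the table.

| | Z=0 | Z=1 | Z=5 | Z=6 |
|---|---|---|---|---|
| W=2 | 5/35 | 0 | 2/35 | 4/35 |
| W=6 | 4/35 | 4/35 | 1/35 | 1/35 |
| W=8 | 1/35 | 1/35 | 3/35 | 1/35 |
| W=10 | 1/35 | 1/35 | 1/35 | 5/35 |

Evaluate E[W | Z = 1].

P(Z = 1) = 6/35.
Σ W·P over the event = 6·(4/35) + 8·(1/35) + 10·(1/35) = 6/5.
E[W | Z = 1] = (6/5) / (6/35) = 7.

7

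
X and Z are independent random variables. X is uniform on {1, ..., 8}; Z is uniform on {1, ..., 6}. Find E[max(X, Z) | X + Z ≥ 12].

22/3

Outcomes with X + Z ≥ 12: (6,6), (7,5), (7,6), (8,4), (8,5), (8,6), each with probability 1/48.
E[max(X, Z) | X + Z ≥ 12] = (6 + 7 + 7 + 8 + 8 + 8) / 6 = 22/3.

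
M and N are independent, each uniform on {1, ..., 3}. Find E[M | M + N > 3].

Outcomes with M + N > 3: (1,3), (2,2), (2,3), (3,1), (3,2), (3,3), each with probability 1/9.
E[M | M + N > 3] = (1 + 2 + 2 + 3 + 3 + 3) / 6 = 7/3.

7/3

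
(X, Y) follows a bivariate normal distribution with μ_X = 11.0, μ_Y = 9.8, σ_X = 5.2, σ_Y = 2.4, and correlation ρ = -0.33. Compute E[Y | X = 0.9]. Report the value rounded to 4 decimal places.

11.3383

The regression of Y on X has slope ρ·σ_Y/σ_X and passes through (μ_X, μ_Y).
E[Y | X=0.9] = 9.8 + (-0.33)·(2.4/5.2)·(0.9 − (11.0)) = 9.8 + (-0.15231)·(-10.1) = 11.3383.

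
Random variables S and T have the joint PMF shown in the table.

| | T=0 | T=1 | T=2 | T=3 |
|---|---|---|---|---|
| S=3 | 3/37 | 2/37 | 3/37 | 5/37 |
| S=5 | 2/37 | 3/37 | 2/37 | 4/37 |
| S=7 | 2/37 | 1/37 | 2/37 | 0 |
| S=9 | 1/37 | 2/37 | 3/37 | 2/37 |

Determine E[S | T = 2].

6

P(T = 2) = 10/37.
Σ S·P over the event = 3·(3/37) + 5·(2/37) + 7·(2/37) + 9·(3/37) = 60/37.
E[S | T = 2] = (60/37) / (10/37) = 6.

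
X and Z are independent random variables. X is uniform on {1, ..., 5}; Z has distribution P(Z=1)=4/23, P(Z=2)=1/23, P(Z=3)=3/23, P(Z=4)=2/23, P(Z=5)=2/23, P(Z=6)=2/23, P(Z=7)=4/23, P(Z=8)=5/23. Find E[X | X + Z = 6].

P(X + Z = 6) = 12/115.
Summing X·P(x,y) over outcomes with X + Z = 6 gives 39/115.
E[X | X + Z = 6] = (39/115) / (12/115) = 13/4.

13/4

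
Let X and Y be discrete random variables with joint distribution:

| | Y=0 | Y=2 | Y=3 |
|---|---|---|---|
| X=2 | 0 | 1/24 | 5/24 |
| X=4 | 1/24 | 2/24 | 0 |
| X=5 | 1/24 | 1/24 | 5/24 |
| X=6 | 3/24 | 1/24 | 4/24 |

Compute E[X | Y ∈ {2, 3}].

P(Y ∈ {2, 3}) = 19/24.
Σ X·P over the event = 2·(1/24) + 2·(5/24) + 4·(2/24) + 5·(1/24) + 5·(5/24) + 6·(1/24) + 6·(4/24) = 10/3.
E[X | Y ∈ {2, 3}] = (10/3) / (19/24) = 80/19.

80/19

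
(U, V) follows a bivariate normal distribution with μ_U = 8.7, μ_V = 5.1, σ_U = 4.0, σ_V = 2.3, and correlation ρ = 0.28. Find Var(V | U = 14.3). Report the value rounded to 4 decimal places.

4.8753

The conditional variance in a bivariate normal is σ_V²(1 − ρ²), independent of x.
Var(V | U=14.3) = (2.3)²·(1 − (0.28)²) = 5.29·0.9216 = 4.8753.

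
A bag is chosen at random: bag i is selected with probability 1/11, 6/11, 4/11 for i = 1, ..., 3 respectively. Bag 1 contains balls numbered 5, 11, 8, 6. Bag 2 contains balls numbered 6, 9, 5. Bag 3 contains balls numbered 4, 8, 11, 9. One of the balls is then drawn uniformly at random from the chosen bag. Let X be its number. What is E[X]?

159/22

E[X | bag 1] = (5+11+8+6)/4 = 15/2.
E[X | bag 2] = (6+9+5)/3 = 20/3.
E[X | bag 3] = (4+8+11+9)/4 = 8.
By the law of total expectation,
E[X] = (1/11)·(15/2) + (6/11)·(20/3) + (4/11)·(8) = 159/22.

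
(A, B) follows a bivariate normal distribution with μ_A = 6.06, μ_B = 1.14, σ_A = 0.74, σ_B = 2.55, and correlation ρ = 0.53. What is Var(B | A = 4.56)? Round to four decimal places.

4.6759

The conditional variance in a bivariate normal is σ_B²(1 − ρ²), independent of x.
Var(B | A=4.56) = (2.55)²·(1 − (0.53)²) = 6.5025·0.7191 = 4.6759.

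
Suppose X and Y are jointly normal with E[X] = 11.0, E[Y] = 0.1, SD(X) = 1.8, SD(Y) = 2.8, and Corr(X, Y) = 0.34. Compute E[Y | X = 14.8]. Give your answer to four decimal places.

2.1098

E[Y | X=x] = μ_Y + ρ(σ_Y/σ_X)(x − μ_X) for jointly normal variables.
E[Y | X=14.8] = 0.1 + (0.34)·(2.8/1.8)·(14.8 − (11.0)) = 0.1 + (0.52889)·(3.8) = 2.1098.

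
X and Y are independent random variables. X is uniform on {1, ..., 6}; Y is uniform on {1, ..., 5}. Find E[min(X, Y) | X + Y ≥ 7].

16/5

P(X + Y ≥ 7) = 1/2.
Summing min(X,Y)·P(x,y) over outcomes with X + Y ≥ 7 gives 8/5.
E[min(X, Y) | X + Y ≥ 7] = (8/5) / (1/2) = 16/5.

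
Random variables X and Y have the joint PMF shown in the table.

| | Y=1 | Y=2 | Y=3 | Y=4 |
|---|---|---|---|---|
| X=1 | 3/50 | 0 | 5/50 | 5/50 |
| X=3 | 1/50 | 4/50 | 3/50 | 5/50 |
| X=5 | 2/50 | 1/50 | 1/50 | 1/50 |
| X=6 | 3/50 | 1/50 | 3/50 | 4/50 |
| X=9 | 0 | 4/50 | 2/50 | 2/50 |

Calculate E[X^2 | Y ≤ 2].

P(Y ≤ 2) = 19/50.
Summing X^2·P(X=x,Y=y) over the conditioning event gives 591/50.
E[X^2 | Y ≤ 2] = (591/50) / (19/50) = 591/19.

591/19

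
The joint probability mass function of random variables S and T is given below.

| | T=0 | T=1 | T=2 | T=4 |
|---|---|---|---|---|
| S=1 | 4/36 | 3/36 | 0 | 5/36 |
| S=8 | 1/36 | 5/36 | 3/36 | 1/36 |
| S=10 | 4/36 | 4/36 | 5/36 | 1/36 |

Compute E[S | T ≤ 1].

45/7

P(T ≤ 1) = 7/12.
Summing S·P(S=x,T=y) over the conditioning event gives 15/4.
E[S | T ≤ 1] = (15/4) / (7/12) = 45/7.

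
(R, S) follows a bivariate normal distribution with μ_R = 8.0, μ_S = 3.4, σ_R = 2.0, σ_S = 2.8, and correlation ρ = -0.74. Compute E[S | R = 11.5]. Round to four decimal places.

-0.2260

The regression of S on R has slope ρ·σ_S/σ_R and passes through (μ_R, μ_S).
E[S | R=11.5] = 3.4 + (-0.74)·(2.8/2.0)·(11.5 − (8.0)) = 3.4 + (-1.036)·(3.5) = -0.2260.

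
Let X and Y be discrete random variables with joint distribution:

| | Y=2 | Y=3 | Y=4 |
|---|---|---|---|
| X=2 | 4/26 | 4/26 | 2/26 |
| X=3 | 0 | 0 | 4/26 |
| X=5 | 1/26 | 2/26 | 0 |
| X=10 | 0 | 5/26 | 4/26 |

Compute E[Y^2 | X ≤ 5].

10

P(X ≤ 5) = 17/26.
Σ Y^2·P over the event = 4·(4/26) + 9·(4/26) + 16·(2/26) + 16·(4/26) + 4·(1/26) + 9·(2/26) = 85/13.
E[Y^2 | X ≤ 5] = (85/13) / (17/26) = 10.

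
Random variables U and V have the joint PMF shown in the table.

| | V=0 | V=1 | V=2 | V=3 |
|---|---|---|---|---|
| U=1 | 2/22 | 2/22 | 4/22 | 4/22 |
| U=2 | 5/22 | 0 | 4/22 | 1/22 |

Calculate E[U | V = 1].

1

P(V = 1) = 1/11.
Σ U·P over the event = 1·(2/22) = 1/11.
E[U | V = 1] = (1/11) / (1/11) = 1.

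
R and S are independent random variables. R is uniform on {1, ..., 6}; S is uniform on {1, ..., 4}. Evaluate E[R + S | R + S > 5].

52/7

P(R + S > 5) = 7/12.
Summing (R+S)·P(x,y) over outcomes with R + S > 5 gives 13/3.
E[R + S | R + S > 5] = (13/3) / (7/12) = 52/7.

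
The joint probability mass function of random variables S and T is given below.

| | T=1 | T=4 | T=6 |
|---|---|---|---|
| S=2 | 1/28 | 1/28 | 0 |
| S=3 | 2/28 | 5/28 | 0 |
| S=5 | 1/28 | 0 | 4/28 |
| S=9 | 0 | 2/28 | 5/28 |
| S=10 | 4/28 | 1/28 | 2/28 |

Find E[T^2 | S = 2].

17/2

P(S = 2) = 1/14.
Σ T^2·P over the event = 1·(1/28) + 16·(1/28) = 17/28.
E[T^2 | S = 2] = (17/28) / (1/14) = 17/2.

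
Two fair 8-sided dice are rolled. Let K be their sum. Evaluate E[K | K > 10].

38/3

P(K > 10) = 21/64.
Σ over the event: 11·3/32 + 12·5/64 + 13·1/16 + 14·3/64 + 15·1/32 + 16·1/64 = 133/32.
E[K | K > 10] = (133/32) / (21/64) = 38/3.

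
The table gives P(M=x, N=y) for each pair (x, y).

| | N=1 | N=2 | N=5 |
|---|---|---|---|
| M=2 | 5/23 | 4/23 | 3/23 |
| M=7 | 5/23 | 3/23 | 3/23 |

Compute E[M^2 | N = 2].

P(N = 2) = 7/23.
Σ M^2·P over the event = 4·(4/23) + 49·(3/23) = 163/23.
E[M^2 | N = 2] = (163/23) / (7/23) = 163/7.

163/7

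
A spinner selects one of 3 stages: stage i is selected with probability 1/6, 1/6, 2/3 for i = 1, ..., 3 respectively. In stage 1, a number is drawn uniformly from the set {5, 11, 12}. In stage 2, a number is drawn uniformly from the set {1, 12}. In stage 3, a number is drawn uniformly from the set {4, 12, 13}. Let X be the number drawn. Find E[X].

109/12

E[X | stage 1] = (5+11+12)/3 = 28/3.
E[X | stage 2] = (1+12)/2 = 13/2.
E[X | stage 3] = (4+12+13)/3 = 29/3.
By the law of total expectation,
E[X] = (1/6)·(28/3) + (1/6)·(13/2) + (2/3)·(29/3) = 109/12.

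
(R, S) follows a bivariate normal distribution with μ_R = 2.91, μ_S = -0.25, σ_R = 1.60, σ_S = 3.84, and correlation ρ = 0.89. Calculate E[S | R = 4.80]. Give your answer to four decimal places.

E[S | R=x] = μ_S + ρ(σ_S/σ_R)(x − μ_R) for jointly normal variables.
E[S | R=4.80] = -0.25 + (0.89)·(3.84/1.60)·(4.80 − (2.91)) = -0.25 + (2.136)·(1.89) = 3.7870.

3.7870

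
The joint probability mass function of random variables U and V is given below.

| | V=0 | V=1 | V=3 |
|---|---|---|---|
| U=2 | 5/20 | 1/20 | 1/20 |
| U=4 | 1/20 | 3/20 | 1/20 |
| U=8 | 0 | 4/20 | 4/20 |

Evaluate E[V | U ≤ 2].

P(U ≤ 2) = 7/20.
Σ V·P over the event = 0·(5/20) + 1·(1/20) + 3·(1/20) = 1/5.
E[V | U ≤ 2] = (1/5) / (7/20) = 4/7.

4/7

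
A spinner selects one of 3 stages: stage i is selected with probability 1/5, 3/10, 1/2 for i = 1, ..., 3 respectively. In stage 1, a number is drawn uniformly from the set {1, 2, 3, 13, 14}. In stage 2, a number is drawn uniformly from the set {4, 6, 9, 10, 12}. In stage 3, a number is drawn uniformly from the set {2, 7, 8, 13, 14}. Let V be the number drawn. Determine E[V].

E[V | stage 1] = (1+2+3+13+14)/5 = 33/5.
E[V | stage 2] = (4+6+9+10+12)/5 = 41/5.
E[V | stage 3] = (2+7+8+13+14)/5 = 44/5.
By the law of total expectation,
E[V] = (1/5)·(33/5) + (3/10)·(41/5) + (1/2)·(44/5) = 409/50.

409/50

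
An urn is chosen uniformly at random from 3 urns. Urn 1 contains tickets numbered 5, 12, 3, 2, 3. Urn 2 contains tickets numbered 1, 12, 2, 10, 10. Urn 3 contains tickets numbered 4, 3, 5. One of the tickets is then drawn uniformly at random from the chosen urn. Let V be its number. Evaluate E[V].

16/3

E[V | urn 1] = (5+12+3+2+3)/5 = 5.
E[V | urn 2] = (1+12+2+10+10)/5 = 7.
E[V | urn 3] = (4+3+5)/3 = 4.
E[V] = (1/3)·(5) + (1/3)·(7) + (1/3)·(4) = 16/3.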